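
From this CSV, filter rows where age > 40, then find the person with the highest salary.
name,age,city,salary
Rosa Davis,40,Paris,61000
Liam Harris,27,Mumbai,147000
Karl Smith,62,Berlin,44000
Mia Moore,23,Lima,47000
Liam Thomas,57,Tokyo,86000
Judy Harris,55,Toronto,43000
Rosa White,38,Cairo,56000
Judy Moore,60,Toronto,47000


Filter: age > 40
Sort by: salary (descending)

Filtered records (4):
  Liam Thomas, age 57, salary $86000
  Judy Moore, age 60, salary $47000
  Karl Smith, age 62, salary $44000
  Judy Harris, age 55, salary $43000

Highest salary: Liam Thomas ($86000)

Liam Thomas


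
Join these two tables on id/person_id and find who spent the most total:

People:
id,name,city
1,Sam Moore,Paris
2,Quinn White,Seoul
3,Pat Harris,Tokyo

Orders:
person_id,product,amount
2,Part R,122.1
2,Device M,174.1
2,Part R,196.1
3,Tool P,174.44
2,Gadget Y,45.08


Join on: people.id = orders.person_id

Joined rows:
  Quinn White (Seoul) bought Part R for $122.1
  Quinn White (Seoul) bought Device M for $174.1
  Quinn White (Seoul) bought Part R for $196.1
  Pat Harris (Tokyo) bought Tool P for $174.44
  Quinn White (Seoul) bought Gadget Y for $45.08

Total per person:
  Quinn White: $537.38
  Pat Harris: $174.44

Top spender: Quinn White ($537.38)

Quinn White ($537.38)


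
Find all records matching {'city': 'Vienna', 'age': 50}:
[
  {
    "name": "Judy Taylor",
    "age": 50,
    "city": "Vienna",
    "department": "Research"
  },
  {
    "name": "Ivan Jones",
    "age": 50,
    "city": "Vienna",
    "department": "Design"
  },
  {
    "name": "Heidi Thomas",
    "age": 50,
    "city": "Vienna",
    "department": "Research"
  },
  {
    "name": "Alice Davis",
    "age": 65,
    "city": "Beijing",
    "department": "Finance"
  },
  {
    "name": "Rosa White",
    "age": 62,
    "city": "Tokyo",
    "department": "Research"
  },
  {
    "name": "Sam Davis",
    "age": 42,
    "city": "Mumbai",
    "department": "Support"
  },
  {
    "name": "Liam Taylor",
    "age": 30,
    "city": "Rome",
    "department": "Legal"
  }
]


Search criteria: {'city': 'Vienna', 'age': 50}

Checking 7 records:
  Judy Taylor: {city: Vienna, age: 50} <-- MATCH
  Ivan Jones: {city: Vienna, age: 50} <-- MATCH
  Heidi Thomas: {city: Vienna, age: 50} <-- MATCH
  Alice Davis: {city: Beijing, age: 65}
  Rosa White: {city: Tokyo, age: 62}
  Sam Davis: {city: Mumbai, age: 42}
  Liam Taylor: {city: Rome, age: 30}

Matches: ["Judy Taylor", "Ivan Jones", "Heidi Thomas"]

["Judy Taylor", "Ivan Jones", "Heidi Thomas"]


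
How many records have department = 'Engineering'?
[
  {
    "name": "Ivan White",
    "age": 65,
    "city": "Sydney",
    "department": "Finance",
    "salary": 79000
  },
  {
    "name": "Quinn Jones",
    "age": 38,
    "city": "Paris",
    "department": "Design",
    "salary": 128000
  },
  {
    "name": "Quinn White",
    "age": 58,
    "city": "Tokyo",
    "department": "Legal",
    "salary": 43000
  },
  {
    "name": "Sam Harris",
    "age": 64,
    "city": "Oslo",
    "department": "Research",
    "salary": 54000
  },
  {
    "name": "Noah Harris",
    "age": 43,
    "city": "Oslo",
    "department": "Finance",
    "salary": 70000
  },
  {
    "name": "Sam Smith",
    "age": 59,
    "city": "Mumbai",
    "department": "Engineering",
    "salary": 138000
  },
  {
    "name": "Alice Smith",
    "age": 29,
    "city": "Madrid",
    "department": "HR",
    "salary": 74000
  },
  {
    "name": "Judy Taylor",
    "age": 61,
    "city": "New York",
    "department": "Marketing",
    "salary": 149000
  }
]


Data: 8 records
Condition: department = 'Engineering'

Checking each record:
  Ivan White: Finance
  Quinn Jones: Design
  Quinn White: Legal
  Sam Harris: Research
  Noah Harris: Finance
  Sam Smith: Engineering MATCH
  Alice Smith: HR
  Judy Taylor: Marketing

Count: 1

1


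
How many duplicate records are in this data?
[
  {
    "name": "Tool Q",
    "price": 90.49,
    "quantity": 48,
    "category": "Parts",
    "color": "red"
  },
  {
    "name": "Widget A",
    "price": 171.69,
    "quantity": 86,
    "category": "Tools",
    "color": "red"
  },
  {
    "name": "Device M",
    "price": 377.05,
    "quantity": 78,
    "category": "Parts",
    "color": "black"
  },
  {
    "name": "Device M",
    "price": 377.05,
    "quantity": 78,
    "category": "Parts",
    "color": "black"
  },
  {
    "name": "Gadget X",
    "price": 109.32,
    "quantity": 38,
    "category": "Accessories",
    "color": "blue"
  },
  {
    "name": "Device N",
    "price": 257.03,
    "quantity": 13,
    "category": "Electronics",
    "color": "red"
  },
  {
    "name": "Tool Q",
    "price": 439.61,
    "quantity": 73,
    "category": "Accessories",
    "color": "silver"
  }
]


Checking 7 records for duplicates:

  Row 1: Tool Q ($90.49, qty 48)
  Row 2: Widget A ($171.69, qty 86)
  Row 3: Device M ($377.05, qty 78)
  Row 4: Device M ($377.05, qty 78) <-- DUPLICATE
  Row 5: Gadget X ($109.32, qty 38)
  Row 6: Device N ($257.03, qty 13)
  Row 7: Tool Q ($439.61, qty 73)

Duplicates found: 1
Unique records: 6

1 duplicates, 6 unique


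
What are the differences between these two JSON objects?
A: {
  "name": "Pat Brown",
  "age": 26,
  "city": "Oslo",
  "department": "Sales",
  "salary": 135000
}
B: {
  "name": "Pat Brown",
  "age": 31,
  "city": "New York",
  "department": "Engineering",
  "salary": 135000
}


Comparing each field (in key order):
  name: same
  age: DIFFERENT
  city: DIFFERENT
  department: DIFFERENT
  salary: same
Differences:
  age: 26 -> 31
  city: Oslo -> New York
  department: Sales -> Engineering

3 field(s) changed

3 changes: age, city, department


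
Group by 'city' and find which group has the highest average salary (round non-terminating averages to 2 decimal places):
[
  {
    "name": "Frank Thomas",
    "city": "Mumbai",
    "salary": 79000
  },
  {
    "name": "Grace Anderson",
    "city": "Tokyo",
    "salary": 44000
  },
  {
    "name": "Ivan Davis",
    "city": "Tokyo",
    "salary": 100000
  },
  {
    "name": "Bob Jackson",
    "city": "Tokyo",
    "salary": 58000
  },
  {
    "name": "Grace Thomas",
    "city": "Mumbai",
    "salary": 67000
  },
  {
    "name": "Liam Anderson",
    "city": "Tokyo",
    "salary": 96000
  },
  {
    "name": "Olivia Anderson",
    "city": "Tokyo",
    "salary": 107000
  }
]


Group by: city

Groups:
  Mumbai: 2 people, avg salary = 146000/2 = $73000
  Tokyo: 5 people, avg salary = 405000/5 = $81000

Highest average salary: Tokyo ($81000)

Tokyo ($81000)


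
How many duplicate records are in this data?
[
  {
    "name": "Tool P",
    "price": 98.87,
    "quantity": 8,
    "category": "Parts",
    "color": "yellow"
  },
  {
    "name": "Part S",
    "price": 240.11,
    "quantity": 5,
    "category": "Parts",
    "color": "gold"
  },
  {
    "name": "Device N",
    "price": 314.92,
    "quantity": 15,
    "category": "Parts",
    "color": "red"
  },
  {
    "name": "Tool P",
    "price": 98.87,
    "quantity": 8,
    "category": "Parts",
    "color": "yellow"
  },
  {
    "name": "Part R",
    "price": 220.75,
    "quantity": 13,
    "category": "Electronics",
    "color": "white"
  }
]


Checking 5 records for duplicates:

  Row 1: Tool P ($98.87, qty 8)
  Row 2: Part S ($240.11, qty 5)
  Row 3: Device N ($314.92, qty 15)
  Row 4: Tool P ($98.87, qty 8) <-- DUPLICATE
  Row 5: Part R ($220.75, qty 13)

Duplicates found: 1
Unique records: 4

1 duplicates, 4 unique


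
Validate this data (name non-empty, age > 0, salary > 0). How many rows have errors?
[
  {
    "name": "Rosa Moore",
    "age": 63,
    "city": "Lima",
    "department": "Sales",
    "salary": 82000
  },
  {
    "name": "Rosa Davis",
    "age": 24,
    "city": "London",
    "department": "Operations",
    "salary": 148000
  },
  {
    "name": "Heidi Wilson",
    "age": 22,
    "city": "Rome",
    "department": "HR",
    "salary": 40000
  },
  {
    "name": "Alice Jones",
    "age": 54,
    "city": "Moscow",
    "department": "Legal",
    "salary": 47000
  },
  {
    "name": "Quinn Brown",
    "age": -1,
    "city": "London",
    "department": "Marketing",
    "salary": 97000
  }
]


Validating 5 records:
Rules: name non-empty, age > 0, salary > 0

  Row 1 (Rosa Moore): OK
  Row 2 (Rosa Davis): OK
  Row 3 (Heidi Wilson): OK
  Row 4 (Alice Jones): OK
  Row 5 (Quinn Brown): negative age: -1

Total errors: 1

1 errors


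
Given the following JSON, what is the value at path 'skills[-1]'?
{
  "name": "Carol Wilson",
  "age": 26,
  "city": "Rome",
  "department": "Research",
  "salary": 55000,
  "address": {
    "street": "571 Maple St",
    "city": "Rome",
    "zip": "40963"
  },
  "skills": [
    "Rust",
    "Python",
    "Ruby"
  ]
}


Query: skills[-1]
Path: skills -> last element
Value: Ruby

Ruby


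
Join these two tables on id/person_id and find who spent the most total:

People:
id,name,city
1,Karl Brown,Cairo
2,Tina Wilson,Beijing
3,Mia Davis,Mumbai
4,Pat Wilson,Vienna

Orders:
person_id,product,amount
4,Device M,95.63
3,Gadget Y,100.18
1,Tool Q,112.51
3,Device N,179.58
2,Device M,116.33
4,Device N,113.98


Join on: people.id = orders.person_id

Joined rows:
  Pat Wilson (Vienna) bought Device M for $95.63
  Mia Davis (Mumbai) bought Gadget Y for $100.18
  Karl Brown (Cairo) bought Tool Q for $112.51
  Mia Davis (Mumbai) bought Device N for $179.58
  Tina Wilson (Beijing) bought Device M for $116.33
  Pat Wilson (Vienna) bought Device N for $113.98

Total per person:
  Mia Davis: $279.76
  Pat Wilson: $209.61
  Tina Wilson: $116.33
  Karl Brown: $112.51

Top spender: Mia Davis ($279.76)

Mia Davis ($279.76)


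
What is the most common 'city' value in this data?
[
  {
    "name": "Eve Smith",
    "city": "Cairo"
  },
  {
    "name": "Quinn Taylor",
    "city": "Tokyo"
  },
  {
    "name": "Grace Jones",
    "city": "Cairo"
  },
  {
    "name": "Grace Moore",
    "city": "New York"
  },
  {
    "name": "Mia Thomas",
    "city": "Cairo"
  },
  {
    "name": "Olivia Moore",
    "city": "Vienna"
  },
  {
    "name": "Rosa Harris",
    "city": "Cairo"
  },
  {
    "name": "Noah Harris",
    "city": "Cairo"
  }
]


Counting 'city' values across 8 records:

  Cairo: 5 #####
  Tokyo: 1 #
  New York: 1 #
  Vienna: 1 #

Most common: Cairo (5 times)

Cairo (5 times)


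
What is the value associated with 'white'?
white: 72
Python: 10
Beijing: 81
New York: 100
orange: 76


Looking up key 'white'
Value: 72

72


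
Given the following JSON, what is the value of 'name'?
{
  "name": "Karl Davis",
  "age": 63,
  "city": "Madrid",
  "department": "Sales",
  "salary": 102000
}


Looking up field 'name'
Value: Karl Davis

Karl Davis


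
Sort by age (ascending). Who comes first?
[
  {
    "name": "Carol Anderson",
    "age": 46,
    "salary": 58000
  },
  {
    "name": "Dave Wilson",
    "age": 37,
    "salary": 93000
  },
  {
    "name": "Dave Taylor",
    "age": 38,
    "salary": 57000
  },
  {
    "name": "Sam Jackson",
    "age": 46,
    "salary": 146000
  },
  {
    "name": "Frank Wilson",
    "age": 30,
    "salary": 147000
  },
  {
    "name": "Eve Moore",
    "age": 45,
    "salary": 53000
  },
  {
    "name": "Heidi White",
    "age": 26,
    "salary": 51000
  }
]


Sort by: age (ascending)

Sorted order:
  1. Heidi White (age = 26)
  2. Frank Wilson (age = 30)
  3. Dave Wilson (age = 37)
  4. Dave Taylor (age = 38)
  5. Eve Moore (age = 45)
  6. Carol Anderson (age = 46)
  7. Sam Jackson (age = 46)

First: Heidi White

Heidi White


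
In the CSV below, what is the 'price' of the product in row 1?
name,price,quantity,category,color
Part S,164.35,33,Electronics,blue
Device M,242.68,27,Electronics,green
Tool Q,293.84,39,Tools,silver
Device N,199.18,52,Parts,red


Query: Row 1 ('Part S'), column 'price'
Value: 164.35

164.35


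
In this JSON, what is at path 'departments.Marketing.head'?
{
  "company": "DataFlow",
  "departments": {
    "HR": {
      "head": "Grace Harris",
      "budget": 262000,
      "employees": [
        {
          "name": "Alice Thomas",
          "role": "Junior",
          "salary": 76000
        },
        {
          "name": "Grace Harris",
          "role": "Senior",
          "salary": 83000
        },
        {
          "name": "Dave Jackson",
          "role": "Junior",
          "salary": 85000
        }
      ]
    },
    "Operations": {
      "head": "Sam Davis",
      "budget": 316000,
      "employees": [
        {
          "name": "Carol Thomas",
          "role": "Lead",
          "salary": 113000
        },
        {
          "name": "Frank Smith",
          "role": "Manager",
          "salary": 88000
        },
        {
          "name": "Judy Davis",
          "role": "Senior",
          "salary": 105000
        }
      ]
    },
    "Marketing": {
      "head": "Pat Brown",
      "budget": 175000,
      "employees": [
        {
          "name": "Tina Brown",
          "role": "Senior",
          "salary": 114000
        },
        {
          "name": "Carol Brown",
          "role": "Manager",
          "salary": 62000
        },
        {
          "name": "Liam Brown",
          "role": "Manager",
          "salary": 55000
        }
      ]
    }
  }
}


Path: departments.Marketing.head

Navigate:
  -> departments
  -> Marketing
  -> head = 'Pat Brown'

Pat Brown


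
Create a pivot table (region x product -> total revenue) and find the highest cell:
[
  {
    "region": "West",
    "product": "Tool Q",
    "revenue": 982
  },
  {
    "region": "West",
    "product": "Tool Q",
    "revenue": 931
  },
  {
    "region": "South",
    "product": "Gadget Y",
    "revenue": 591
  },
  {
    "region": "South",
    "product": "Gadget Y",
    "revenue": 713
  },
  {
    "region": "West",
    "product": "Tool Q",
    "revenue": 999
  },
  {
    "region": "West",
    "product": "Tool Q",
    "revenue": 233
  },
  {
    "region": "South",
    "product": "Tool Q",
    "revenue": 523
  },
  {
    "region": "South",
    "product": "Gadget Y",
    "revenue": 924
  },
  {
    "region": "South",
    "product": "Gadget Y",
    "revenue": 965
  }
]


Pivot: region (rows) x product (columns) -> total revenue

     Gadget Y      Tool Q      
South         3193           523  
West             0          3145  

Highest: South / Gadget Y = $3193

South / Gadget Y = $3193


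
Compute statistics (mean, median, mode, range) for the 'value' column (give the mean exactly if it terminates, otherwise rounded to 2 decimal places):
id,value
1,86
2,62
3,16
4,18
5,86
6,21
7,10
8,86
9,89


Data: [86, 62, 16, 18, 86, 21, 10, 86, 89]
Count: 9
Sum: 474
Mean: 474/9 ≈ 52.67 (rounded to 2 decimal places)
Sorted: [10, 16, 18, 21, 62, 86, 86, 86, 89]
Median: 62.0
Mode: 86 (3 times)
Range: 89 - 10 = 79
Min: 10, Max: 89

mean≈52.67, median=62.0, mode=86, range=79


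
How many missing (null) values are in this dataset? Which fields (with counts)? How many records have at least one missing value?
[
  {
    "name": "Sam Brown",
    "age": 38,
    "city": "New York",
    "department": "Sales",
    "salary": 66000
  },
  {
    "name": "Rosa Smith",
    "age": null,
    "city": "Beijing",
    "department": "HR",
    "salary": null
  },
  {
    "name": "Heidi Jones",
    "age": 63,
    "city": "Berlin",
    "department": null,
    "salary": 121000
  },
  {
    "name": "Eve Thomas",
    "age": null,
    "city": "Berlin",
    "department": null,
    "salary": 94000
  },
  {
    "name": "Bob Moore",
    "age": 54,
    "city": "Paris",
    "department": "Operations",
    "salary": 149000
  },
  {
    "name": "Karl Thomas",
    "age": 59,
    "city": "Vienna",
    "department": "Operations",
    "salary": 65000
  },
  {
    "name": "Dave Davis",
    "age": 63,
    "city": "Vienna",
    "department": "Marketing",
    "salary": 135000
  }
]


Checking for missing (null) values in 7 records:

  Sam Brown: complete
  Rosa Smith: age, salary
  Heidi Jones: department
  Eve Thomas: age, department
  Bob Moore: complete
  Karl Thomas: complete
  Dave Davis: complete

Per field:
  name: 0 missing
  age: 2 missing
  city: 0 missing
  department: 2 missing
  salary: 1 missing

Total missing values: 5
Records with any missing: 3

5 missing values (age: 2, department: 2, salary: 1); 3 incomplete records


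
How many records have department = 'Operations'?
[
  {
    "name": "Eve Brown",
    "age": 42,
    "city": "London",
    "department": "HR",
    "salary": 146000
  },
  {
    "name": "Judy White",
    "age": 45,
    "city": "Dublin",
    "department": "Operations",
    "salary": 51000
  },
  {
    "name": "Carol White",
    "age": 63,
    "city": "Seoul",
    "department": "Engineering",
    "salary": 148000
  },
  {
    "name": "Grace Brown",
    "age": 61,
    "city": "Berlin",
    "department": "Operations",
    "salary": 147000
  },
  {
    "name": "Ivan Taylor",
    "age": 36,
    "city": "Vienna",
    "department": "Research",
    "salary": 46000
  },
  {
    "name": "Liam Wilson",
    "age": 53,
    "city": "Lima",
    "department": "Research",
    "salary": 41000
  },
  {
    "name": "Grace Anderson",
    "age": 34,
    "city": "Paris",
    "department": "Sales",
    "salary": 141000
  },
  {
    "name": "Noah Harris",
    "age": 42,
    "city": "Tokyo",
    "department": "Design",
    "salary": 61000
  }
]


Data: 8 records
Condition: department = 'Operations'

Checking each record:
  Eve Brown: HR
  Judy White: Operations MATCH
  Carol White: Engineering
  Grace Brown: Operations MATCH
  Ivan Taylor: Research
  Liam Wilson: Research
  Grace Anderson: Sales
  Noah Harris: Design

Count: 2

2


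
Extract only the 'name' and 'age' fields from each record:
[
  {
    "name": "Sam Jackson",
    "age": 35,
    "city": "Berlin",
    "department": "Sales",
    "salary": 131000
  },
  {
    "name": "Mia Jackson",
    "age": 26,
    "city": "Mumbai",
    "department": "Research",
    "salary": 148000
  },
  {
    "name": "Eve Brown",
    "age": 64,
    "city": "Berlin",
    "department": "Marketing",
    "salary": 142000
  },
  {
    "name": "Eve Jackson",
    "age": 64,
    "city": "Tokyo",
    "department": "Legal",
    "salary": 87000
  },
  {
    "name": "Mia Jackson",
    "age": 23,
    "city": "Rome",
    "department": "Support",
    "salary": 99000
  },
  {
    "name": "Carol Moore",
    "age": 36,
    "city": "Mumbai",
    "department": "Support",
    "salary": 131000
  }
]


Original: 6 records with fields: name, age, city, department, salary
Keep: ['name', 'age']
Drop: ['city', 'department', 'salary']
Result: 6 records, 2 fields each

[
  {
    "name": "Sam Jackson",
    "age": 35
  },
  {
    "name": "Mia Jackson",
    "age": 26
  },
  {
    "name": "Eve Brown",
    "age": 64
  },
  {
    "name": "Eve Jackson",
    "age": 64
  },
  {
    "name": "Mia Jackson",
    "age": 23
  },
  {
    "name": "Carol Moore",
    "age": 36
  }
]


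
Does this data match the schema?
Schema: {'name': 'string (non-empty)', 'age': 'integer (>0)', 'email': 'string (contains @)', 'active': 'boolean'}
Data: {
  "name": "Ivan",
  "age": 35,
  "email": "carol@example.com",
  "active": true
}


Validating each field against schema:
  name: OK (non-empty string)
  age: OK (positive integer)
  email: OK (string with @)
  active: OK (boolean)

Result: VALID

VALID


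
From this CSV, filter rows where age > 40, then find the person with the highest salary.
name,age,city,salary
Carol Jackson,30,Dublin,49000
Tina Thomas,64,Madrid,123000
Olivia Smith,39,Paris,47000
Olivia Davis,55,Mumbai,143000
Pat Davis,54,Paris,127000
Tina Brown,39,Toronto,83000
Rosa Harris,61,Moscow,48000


Filter: age > 40
Sort by: salary (descending)

Filtered records (4):
  Olivia Davis, age 55, salary $143000
  Pat Davis, age 54, salary $127000
  Tina Thomas, age 64, salary $123000
  Rosa Harris, age 61, salary $48000

Highest salary: Olivia Davis ($143000)

Olivia Davis


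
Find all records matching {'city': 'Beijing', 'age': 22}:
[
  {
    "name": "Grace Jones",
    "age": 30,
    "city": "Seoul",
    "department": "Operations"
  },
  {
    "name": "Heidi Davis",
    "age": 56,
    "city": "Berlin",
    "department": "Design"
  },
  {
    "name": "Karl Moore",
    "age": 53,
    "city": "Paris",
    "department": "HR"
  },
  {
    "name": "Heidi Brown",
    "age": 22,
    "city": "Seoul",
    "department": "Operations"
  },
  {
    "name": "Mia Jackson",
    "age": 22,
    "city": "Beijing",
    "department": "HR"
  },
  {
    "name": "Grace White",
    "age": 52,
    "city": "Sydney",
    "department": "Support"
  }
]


Search criteria: {'city': 'Beijing', 'age': 22}

Checking 6 records:
  Grace Jones: {city: Seoul, age: 30}
  Heidi Davis: {city: Berlin, age: 56}
  Karl Moore: {city: Paris, age: 53}
  Heidi Brown: {city: Seoul, age: 22}
  Mia Jackson: {city: Beijing, age: 22} <-- MATCH
  Grace White: {city: Sydney, age: 52}

Matches: ["Mia Jackson"]

["Mia Jackson"]


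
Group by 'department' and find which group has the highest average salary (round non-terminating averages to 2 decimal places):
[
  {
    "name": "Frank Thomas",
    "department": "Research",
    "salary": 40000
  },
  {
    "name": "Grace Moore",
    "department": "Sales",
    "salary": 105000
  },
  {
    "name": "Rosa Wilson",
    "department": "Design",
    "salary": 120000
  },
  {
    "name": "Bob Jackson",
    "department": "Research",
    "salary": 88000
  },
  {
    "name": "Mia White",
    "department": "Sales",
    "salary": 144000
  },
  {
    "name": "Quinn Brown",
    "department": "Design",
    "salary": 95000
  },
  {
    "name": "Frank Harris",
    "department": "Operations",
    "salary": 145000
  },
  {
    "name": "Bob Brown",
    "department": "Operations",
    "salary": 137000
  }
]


Group by: department

Groups:
  Design: 2 people, avg salary = 215000/2 = $107500
  Operations: 2 people, avg salary = 282000/2 = $141000
  Research: 2 people, avg salary = 128000/2 = $64000
  Sales: 2 people, avg salary = 249000/2 = $124500

Highest average salary: Operations ($141000)

Operations ($141000)


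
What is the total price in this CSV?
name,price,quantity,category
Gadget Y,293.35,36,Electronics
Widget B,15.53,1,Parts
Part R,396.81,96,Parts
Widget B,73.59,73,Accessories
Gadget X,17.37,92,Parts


Computing total price:
Values: [293.35, 15.53, 396.81, 73.59, 17.37]
Sum = 796.65

796.65


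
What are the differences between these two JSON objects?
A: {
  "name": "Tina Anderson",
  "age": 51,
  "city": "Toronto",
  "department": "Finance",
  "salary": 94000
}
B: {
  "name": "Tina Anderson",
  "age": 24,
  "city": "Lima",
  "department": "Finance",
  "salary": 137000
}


Comparing each field (in key order):
  name: same
  age: DIFFERENT
  city: DIFFERENT
  department: same
  salary: DIFFERENT
Differences:
  age: 51 -> 24
  city: Toronto -> Lima
  salary: 94000 -> 137000

3 field(s) changed

3 changes: age, city, salary


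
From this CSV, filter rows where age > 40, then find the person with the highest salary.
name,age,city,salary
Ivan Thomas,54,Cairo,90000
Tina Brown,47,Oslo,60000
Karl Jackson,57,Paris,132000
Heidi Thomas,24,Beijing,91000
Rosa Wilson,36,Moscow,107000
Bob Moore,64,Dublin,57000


Filter: age > 40
Sort by: salary (descending)

Filtered records (4):
  Karl Jackson, age 57, salary $132000
  Ivan Thomas, age 54, salary $90000
  Tina Brown, age 47, salary $60000
  Bob Moore, age 64, salary $57000

Highest salary: Karl Jackson ($132000)

Karl Jackson


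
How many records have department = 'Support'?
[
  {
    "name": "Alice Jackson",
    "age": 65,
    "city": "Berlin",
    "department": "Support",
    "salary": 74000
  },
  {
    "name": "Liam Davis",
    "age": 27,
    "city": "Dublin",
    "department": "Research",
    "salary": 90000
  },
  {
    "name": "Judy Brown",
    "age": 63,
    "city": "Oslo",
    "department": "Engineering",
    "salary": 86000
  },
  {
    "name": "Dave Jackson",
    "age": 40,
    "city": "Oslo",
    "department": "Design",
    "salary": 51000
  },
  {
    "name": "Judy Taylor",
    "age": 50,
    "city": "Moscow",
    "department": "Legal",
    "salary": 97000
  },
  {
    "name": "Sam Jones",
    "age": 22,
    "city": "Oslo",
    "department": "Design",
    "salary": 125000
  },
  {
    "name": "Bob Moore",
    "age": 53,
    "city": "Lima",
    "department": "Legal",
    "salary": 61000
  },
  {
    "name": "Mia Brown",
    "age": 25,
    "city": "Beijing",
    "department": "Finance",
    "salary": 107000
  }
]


Data: 8 records
Condition: department = 'Support'

Checking each record:
  Alice Jackson: Support MATCH
  Liam Davis: Research
  Judy Brown: Engineering
  Dave Jackson: Design
  Judy Taylor: Legal
  Sam Jones: Design
  Bob Moore: Legal
  Mia Brown: Finance

Count: 1

1


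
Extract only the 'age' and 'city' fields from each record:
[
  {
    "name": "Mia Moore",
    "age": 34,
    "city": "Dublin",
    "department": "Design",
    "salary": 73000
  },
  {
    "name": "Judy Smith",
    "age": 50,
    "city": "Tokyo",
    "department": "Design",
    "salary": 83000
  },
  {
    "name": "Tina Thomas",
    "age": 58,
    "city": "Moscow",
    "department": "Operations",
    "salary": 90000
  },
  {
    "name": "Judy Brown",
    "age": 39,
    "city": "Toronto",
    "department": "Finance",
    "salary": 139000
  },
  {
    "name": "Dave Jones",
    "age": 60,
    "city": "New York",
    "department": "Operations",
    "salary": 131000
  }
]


Original: 5 records with fields: name, age, city, department, salary
Keep: ['age', 'city']
Drop: ['name', 'department', 'salary']
Result: 5 records, 2 fields each

[
  {
    "age": 34,
    "city": "Dublin"
  },
  {
    "age": 50,
    "city": "Tokyo"
  },
  {
    "age": 58,
    "city": "Moscow"
  },
  {
    "age": 39,
    "city": "Toronto"
  },
  {
    "age": 60,
    "city": "New York"
  }
]


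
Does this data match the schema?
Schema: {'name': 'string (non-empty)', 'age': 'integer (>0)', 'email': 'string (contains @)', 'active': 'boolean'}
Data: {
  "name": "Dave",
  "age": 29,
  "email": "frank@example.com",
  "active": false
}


Validating each field against schema:
  name: OK (non-empty string)
  age: OK (positive integer)
  email: OK (string with @)
  active: OK (boolean)

Result: VALID

VALID


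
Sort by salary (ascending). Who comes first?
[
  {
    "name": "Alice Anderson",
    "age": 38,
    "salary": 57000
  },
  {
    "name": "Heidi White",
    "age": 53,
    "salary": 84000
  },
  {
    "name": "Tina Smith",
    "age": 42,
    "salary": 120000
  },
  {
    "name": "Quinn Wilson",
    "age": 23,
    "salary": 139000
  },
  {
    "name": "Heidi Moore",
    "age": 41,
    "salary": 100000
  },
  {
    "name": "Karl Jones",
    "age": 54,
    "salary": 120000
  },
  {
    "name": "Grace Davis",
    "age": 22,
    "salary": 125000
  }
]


Sort by: salary (ascending)

Sorted order:
  1. Alice Anderson (salary = 57000)
  2. Heidi White (salary = 84000)
  3. Heidi Moore (salary = 100000)
  4. Tina Smith (salary = 120000)
  5. Karl Jones (salary = 120000)
  6. Grace Davis (salary = 125000)
  7. Quinn Wilson (salary = 139000)

First: Alice Anderson

Alice Anderson


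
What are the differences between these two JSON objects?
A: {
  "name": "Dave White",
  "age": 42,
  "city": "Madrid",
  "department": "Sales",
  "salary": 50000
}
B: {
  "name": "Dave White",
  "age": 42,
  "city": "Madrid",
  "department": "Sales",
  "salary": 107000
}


Comparing each field (in key order):
  name: same
  age: same
  city: same
  department: same
  salary: DIFFERENT
Differences:
  salary: 50000 -> 107000

1 field(s) changed

1 change: salary


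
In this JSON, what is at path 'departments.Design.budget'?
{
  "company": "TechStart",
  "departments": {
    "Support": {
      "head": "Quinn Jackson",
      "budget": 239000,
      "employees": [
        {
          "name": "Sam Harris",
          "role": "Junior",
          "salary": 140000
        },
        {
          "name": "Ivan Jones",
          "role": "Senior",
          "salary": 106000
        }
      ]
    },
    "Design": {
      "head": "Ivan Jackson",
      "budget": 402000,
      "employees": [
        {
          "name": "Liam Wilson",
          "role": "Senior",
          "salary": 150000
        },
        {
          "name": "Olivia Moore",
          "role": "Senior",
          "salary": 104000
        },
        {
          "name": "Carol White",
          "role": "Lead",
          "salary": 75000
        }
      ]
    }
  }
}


Path: departments.Design.budget

Navigate:
  -> departments
  -> Design
  -> budget = 402000

402000


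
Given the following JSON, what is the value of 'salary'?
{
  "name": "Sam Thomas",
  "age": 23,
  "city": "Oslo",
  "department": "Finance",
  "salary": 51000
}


Looking up field 'salary'
Value: 51000

51000


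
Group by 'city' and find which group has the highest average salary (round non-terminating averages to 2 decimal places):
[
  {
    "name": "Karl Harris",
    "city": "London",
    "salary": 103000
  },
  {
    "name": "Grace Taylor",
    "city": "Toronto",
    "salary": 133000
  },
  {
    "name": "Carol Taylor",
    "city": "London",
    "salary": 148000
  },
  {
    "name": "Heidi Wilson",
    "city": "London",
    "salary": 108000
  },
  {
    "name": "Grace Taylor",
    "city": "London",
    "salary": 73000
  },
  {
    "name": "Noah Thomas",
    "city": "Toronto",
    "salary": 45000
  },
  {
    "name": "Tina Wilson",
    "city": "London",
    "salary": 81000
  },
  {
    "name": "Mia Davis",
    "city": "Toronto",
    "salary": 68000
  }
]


Group by: city

Groups:
  London: 5 people, avg salary = 513000/5 = $102600
  Toronto: 3 people, avg salary = 246000/3 = $82000

Highest average salary: London ($102600)

London ($102600)


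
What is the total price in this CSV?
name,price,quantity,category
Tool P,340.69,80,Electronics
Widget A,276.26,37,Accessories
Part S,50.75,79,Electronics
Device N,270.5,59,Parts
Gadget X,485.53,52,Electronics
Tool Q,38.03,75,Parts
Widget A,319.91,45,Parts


Computing total price:
Values: [340.69, 276.26, 50.75, 270.5, 485.53, 38.03, 319.91]
Sum = 1781.67

1781.67


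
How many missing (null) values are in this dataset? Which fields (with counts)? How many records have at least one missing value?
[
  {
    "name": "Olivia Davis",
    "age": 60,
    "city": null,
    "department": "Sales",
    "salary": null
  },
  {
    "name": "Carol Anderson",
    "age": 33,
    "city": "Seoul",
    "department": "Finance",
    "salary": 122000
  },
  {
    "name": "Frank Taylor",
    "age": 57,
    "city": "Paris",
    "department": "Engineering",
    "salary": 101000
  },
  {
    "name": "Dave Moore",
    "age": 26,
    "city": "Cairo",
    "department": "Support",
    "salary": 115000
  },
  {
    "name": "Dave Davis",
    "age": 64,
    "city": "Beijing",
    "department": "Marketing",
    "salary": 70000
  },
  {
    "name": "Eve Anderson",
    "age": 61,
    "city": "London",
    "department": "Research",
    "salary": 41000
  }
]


Checking for missing (null) values in 6 records:

  Olivia Davis: city, salary
  Carol Anderson: complete
  Frank Taylor: complete
  Dave Moore: complete
  Dave Davis: complete
  Eve Anderson: complete

Per field:
  name: 0 missing
  age: 0 missing
  city: 1 missing
  department: 0 missing
  salary: 1 missing

Total missing values: 2
Records with any missing: 1

2 missing values (city: 1, salary: 1); 1 incomplete records


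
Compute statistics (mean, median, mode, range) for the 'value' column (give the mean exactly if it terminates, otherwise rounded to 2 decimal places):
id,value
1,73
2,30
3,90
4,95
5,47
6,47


Data: [73, 30, 90, 95, 47, 47]
Count: 6
Sum: 382
Mean: 382/6 ≈ 63.67 (rounded to 2 decimal places)
Sorted: [30, 47, 47, 73, 90, 95]
Median: 60.0
Mode: 47 (2 times)
Range: 95 - 30 = 65
Min: 30, Max: 95

mean≈63.67, median=60.0, mode=47, range=65


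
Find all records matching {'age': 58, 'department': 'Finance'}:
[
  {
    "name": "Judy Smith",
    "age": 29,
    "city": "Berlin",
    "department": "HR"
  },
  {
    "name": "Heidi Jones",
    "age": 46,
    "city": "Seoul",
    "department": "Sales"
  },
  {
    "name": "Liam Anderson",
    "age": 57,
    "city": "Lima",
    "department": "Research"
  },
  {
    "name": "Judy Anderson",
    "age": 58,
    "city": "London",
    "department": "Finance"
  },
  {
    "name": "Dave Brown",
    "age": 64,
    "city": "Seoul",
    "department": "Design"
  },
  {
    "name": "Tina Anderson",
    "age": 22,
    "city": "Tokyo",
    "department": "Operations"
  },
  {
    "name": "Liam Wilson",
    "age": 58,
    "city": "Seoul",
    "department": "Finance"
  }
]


Search criteria: {'age': 58, 'department': 'Finance'}

Checking 7 records:
  Judy Smith: {age: 29, department: HR}
  Heidi Jones: {age: 46, department: Sales}
  Liam Anderson: {age: 57, department: Research}
  Judy Anderson: {age: 58, department: Finance} <-- MATCH
  Dave Brown: {age: 64, department: Design}
  Tina Anderson: {age: 22, department: Operations}
  Liam Wilson: {age: 58, department: Finance} <-- MATCH

Matches: ["Judy Anderson", "Liam Wilson"]

["Judy Anderson", "Liam Wilson"]


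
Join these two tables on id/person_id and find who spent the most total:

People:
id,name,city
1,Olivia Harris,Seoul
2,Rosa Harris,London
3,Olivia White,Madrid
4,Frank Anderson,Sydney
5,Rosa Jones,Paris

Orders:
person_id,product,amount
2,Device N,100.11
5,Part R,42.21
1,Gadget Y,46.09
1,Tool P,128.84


Join on: people.id = orders.person_id

Joined rows:
  Rosa Harris (London) bought Device N for $100.11
  Rosa Jones (Paris) bought Part R for $42.21
  Olivia Harris (Seoul) bought Gadget Y for $46.09
  Olivia Harris (Seoul) bought Tool P for $128.84

Total per person:
  Olivia Harris: $174.93
  Rosa Harris: $100.11
  Rosa Jones: $42.21

Top spender: Olivia Harris ($174.93)

Olivia Harris ($174.93)


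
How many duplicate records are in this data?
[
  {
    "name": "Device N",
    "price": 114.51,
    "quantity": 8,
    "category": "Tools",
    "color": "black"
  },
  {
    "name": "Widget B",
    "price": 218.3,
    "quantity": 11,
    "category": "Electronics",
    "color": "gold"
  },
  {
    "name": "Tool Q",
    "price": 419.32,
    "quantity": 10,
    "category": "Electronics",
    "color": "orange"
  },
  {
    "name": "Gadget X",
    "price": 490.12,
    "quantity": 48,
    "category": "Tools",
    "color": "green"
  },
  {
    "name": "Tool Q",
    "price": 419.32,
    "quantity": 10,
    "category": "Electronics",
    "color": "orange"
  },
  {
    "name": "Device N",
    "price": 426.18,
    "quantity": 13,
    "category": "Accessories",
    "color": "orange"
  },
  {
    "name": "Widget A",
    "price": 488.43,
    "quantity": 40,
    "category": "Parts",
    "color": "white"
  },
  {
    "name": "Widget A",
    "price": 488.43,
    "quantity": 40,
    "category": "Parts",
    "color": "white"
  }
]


Checking 8 records for duplicates:

  Row 1: Device N ($114.51, qty 8)
  Row 2: Widget B ($218.3, qty 11)
  Row 3: Tool Q ($419.32, qty 10)
  Row 4: Gadget X ($490.12, qty 48)
  Row 5: Tool Q ($419.32, qty 10) <-- DUPLICATE
  Row 6: Device N ($426.18, qty 13)
  Row 7: Widget A ($488.43, qty 40)
  Row 8: Widget A ($488.43, qty 40) <-- DUPLICATE

Duplicates found: 2
Unique records: 6

2 duplicates, 6 unique


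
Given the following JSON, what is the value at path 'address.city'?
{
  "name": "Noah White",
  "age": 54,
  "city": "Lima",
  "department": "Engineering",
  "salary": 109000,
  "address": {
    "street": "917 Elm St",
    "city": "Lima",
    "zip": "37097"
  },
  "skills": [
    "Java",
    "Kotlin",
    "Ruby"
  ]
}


Query: address.city
Path: address -> city
Value: Lima

Lima


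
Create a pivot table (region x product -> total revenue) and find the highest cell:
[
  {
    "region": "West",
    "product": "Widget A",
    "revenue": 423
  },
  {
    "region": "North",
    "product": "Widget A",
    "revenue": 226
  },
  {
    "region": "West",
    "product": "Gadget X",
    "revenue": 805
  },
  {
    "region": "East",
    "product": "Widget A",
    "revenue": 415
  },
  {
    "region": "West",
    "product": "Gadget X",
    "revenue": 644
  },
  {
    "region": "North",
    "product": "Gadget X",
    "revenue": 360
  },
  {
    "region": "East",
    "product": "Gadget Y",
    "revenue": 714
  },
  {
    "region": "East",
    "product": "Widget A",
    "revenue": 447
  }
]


Pivot: region (rows) x product (columns) -> total revenue

     Gadget X      Gadget Y      Widget A    
East             0           714           862  
North          360             0           226  
West          1449             0           423  

Highest: West / Gadget X = $1449

West / Gadget X = $1449


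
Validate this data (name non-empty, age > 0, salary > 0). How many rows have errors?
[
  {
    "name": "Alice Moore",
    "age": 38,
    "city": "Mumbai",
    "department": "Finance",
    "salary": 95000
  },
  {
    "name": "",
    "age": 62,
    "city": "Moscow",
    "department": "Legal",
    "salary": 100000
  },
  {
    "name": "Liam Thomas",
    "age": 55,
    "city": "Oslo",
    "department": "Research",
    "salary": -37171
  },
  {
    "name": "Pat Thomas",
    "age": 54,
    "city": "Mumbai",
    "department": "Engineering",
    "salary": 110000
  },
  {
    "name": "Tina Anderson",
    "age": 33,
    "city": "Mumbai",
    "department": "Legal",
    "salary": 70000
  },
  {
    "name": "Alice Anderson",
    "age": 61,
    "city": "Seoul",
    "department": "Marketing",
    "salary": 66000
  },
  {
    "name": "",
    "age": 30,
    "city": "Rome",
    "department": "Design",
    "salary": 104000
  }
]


Validating 7 records:
Rules: name non-empty, age > 0, salary > 0

  Row 1 (Alice Moore): OK
  Row 2 (???): empty name
  Row 3 (Liam Thomas): negative salary: -37171
  Row 4 (Pat Thomas): OK
  Row 5 (Tina Anderson): OK
  Row 6 (Alice Anderson): OK
  Row 7 (???): empty name

Total errors: 3

3 errors


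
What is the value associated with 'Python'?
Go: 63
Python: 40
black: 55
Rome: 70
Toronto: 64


Looking up key 'Python'
Value: 40

40


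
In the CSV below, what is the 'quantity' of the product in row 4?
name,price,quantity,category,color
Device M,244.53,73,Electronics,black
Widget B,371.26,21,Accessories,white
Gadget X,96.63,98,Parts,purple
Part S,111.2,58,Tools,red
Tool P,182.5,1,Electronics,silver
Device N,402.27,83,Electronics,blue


Query: Row 4 ('Part S'), column 'quantity'
Value: 58

58


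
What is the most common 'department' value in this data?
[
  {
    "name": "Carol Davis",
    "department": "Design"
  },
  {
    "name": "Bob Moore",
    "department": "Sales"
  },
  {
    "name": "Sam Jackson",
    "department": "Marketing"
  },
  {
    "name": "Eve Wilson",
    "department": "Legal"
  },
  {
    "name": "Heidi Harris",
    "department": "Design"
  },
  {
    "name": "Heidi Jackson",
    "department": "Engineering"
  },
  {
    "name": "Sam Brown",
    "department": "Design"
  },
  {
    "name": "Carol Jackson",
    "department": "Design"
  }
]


Counting 'department' values across 8 records:

  Design: 4 ####
  Sales: 1 #
  Marketing: 1 #
  Legal: 1 #
  Engineering: 1 #

Most common: Design (4 times)

Design (4 times)


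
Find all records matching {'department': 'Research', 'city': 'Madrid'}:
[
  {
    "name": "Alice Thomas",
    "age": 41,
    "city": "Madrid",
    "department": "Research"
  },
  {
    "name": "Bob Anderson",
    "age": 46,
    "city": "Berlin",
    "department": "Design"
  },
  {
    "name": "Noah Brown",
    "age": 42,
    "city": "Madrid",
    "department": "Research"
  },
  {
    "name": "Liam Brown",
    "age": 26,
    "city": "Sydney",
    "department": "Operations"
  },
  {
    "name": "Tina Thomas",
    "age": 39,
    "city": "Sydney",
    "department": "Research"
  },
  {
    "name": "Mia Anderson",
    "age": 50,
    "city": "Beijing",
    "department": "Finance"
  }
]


Search criteria: {'department': 'Research', 'city': 'Madrid'}

Checking 6 records:
  Alice Thomas: {department: Research, city: Madrid} <-- MATCH
  Bob Anderson: {department: Design, city: Berlin}
  Noah Brown: {department: Research, city: Madrid} <-- MATCH
  Liam Brown: {department: Operations, city: Sydney}
  Tina Thomas: {department: Research, city: Sydney}
  Mia Anderson: {department: Finance, city: Beijing}

Matches: ["Alice Thomas", "Noah Brown"]

["Alice Thomas", "Noah Brown"]


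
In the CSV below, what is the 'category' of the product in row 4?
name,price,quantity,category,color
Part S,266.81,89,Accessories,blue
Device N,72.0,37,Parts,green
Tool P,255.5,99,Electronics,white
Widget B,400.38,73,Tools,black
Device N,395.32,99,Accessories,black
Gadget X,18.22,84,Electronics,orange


Query: Row 4 ('Widget B'), column 'category'
Value: Tools

Tools
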